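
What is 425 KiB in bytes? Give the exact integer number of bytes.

425 × 1,024 = 435,200 bytes  (1 KiB = 2^10 bytes)

435,200 bytes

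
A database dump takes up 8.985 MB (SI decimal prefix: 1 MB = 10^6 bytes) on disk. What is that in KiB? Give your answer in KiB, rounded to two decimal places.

8.985 MB × 1,000,000 bytes/MB = 8,985,000 bytes
1 KiB = 1,024 bytes
8,985,000 / 1,024 = 8,774.41 KiB

8,774.41 KiB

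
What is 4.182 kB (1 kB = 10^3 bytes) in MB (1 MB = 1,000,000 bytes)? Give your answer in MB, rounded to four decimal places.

0.0042 MB

4.182 kB × 1,000 bytes/kB = 4,182 bytes
1 MB = 10^6 bytes = 1,000,000 bytes
4,182 / 1,000,000 = 0.0042 MB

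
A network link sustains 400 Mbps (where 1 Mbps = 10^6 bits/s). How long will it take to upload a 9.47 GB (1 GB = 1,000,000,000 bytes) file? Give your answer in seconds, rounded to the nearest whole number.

189 seconds

9.47 GB = 9,470,000,000 bytes = 75,760,000,000 bits
400 Mbps = 400,000,000 bits/s
time = 75,760,000,000 / 400,000,000 = 189 s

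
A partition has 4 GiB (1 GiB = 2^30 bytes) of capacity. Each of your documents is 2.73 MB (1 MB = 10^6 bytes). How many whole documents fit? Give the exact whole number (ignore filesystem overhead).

Capacity: 4 GiB = 4,294,967,296 bytes
Per item: 2.73 MB = 2,730,000 bytes
⌊4,294,967,296 / 2,730,000⌋ = 1,573

1,573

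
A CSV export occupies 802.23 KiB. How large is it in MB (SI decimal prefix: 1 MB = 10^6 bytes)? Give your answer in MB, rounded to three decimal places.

0.821 MB

802.23 KiB = 802.23 × 2^10 bytes = 821,483.52 bytes
1 MB = 10^6 bytes = 1,000,000 bytes
821,483.52 / 1,000,000 = 0.821 MB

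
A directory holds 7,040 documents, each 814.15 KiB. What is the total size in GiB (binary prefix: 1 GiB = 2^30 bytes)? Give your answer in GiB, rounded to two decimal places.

Total = 7,040 × 814.15 KiB = 5,731,616 KiB
= 5,731,616 × 1,024 bytes = 5,869,174,784 bytes
1 GiB = 1,073,741,824 bytes
5,869,174,784 / 1,073,741,824 = 5.47 GiB

5.47 GiB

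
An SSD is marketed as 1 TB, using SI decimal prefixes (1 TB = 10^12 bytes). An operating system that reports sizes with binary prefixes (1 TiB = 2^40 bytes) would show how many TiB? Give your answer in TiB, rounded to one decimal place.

1 TB = 1 × 10^12 bytes = 1,000,000,000,000 bytes
1 TiB = 2^40 bytes = 1,099,511,627,776 bytes
1,000,000,000,000 / 1,099,511,627,776 = 0.9 TiB

0.9 TiB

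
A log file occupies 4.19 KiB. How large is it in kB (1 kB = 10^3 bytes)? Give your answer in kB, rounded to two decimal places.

4.29 kB

4.19 KiB × 1,024 bytes/KiB = 4,290.56 bytes
1 kB = 10^3 bytes = 1,000 bytes
4,290.56 / 1,000 = 4.29 kB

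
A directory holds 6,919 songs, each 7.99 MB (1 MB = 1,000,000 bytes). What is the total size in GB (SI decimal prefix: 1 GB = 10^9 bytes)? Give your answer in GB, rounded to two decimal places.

Total = 6,919 × 7.99 MB = 55282.81 MB
= 55282.81 × 1,000,000 bytes = 55,282,810,000 bytes
1 GB = 1,000,000,000 bytes
55,282,810,000 / 1,000,000,000 = 55.28 GB

55.28 GB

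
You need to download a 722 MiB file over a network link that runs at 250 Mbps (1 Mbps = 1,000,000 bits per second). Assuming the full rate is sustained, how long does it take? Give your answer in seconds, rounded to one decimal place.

722 MiB = 757,071,872 bytes = 6,056,574,976 bits
250 Mbps = 250,000,000 bits/s
time = 6,056,574,976 / 250,000,000 = 24.2 s

24.2 seconds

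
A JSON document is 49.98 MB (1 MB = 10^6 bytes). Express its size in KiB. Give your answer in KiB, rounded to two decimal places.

49.98 MB = 49.98 × 10^6 bytes = 49,980,000 bytes
1 KiB = 1,024 bytes
49,980,000 / 1,024 = 48,808.59 KiB

48,808.59 KiB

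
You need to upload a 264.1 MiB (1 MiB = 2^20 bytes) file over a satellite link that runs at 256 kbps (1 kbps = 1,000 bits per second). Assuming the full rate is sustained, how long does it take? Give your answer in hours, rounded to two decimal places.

2.40 hours

264.1 MiB = 276,928,921.6 bytes = 2,215,431,372.8 bits
256 kbps = 256,000 bits/s
time = 2,215,431,372.8 / 256,000 = 8,654.0288 s
8,654.0288 s / 3600 = 2.40 hours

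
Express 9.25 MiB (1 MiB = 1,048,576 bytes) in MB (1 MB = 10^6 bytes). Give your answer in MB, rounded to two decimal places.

9.70 MB

9.25 MiB × 1,048,576 bytes/MiB = 9,699,328 bytes
1 MB = 1,000,000 bytes
9,699,328 / 1,000,000 = 9.70 MB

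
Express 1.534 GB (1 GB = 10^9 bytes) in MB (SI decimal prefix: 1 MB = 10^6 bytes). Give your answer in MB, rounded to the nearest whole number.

1.534 GB × 1,000,000,000 bytes/GB = 1,534,000,000 bytes
1 MB = 1,000,000 bytes
1,534,000,000 / 1,000,000 = 1,534 MB

1,534 MB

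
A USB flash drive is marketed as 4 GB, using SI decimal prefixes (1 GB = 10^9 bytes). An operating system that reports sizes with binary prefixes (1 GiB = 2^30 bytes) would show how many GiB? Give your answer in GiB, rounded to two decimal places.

4 GB = 4 × 10^9 bytes = 4,000,000,000 bytes
1 GiB = 1,073,741,824 bytes
4,000,000,000 / 1,073,741,824 = 3.73 GiB

3.73 GiB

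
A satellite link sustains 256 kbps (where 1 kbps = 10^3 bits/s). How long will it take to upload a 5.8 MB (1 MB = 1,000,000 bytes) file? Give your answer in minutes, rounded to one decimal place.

3.0 minutes

5.8 MB = 5,800,000 bytes = 46,400,000 bits
256 kbps = 256,000 bits/s
time = 46,400,000 / 256,000 = 181.25 s
181.25 s / 60 = 3.0 minutes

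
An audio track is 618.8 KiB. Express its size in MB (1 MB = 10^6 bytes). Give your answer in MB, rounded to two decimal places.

618.8 KiB × 1,024 bytes/KiB = 633,651.2 bytes
1 MB = 10^6 bytes = 1,000,000 bytes
633,651.2 / 1,000,000 = 0.63 MB

0.63 MB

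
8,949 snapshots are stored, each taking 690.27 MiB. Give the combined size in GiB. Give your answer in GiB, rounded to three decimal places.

6,032.447 GiB

Total = 8,949 × 690.27 MiB = 6177226.23 MiB
= 6177226.23 × 1,048,576 bytes = 6,477,291,171,348.48 bytes
1 GiB = 1,073,741,824 bytes
6,477,291,171,348.48 / 1,073,741,824 = 6,032.447 GiB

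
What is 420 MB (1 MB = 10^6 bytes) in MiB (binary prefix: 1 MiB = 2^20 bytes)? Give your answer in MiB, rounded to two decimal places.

420 MB = 420 × 10^6 bytes = 420,000,000 bytes
1 MiB = 1,048,576 bytes
420,000,000 / 1,048,576 = 400.54 MiB

400.54 MiB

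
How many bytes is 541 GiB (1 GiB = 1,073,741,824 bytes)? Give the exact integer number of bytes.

580,894,326,784 bytes

541 × 1,073,741,824 = 580,894,326,784 bytes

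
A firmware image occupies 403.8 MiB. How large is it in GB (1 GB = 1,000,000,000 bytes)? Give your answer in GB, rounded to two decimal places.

0.42 GB

403.8 MiB = 403.8 × 2^20 bytes = 423,414,988.8 bytes
1 GB = 10^9 bytes = 1,000,000,000 bytes
423,414,988.8 / 1,000,000,000 = 0.42 GB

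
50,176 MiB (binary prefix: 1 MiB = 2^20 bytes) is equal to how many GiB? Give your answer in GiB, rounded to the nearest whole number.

50,176 MiB = 50,176 × 2^20 bytes = 52,613,349,376 bytes
1 GiB = 1,073,741,824 bytes
52,613,349,376 / 1,073,741,824 = 49 GiB

49 GiB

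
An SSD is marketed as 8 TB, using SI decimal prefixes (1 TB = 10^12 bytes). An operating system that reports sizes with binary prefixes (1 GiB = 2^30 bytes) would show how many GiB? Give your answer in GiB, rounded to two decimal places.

8 TB × 1,000,000,000,000 bytes/TB = 8,000,000,000,000 bytes
1 GiB = 1,073,741,824 bytes
8,000,000,000,000 / 1,073,741,824 = 7,450.58 GiB

7,450.58 GiB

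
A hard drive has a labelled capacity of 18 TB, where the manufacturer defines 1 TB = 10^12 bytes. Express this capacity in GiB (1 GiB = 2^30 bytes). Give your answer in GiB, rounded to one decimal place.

18 TB × 1,000,000,000,000 bytes/TB = 18,000,000,000,000 bytes
1 GiB = 1,073,741,824 bytes
18,000,000,000,000 / 1,073,741,824 = 16,763.8 GiB

16,763.8 GiB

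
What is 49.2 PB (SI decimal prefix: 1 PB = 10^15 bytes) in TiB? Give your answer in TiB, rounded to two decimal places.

44,747.14 TiB

49.2 PB = 49.2 × 10^15 bytes = 49,200,000,000,000,000 bytes
1 TiB = 2^40 bytes = 1,099,511,627,776 bytes
49,200,000,000,000,000 / 1,099,511,627,776 = 44,747.14 TiB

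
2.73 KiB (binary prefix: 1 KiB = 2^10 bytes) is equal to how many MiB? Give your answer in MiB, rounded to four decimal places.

0.0027 MiB

2.73 KiB × 1,024 bytes/KiB = 2,795.52 bytes
1 MiB = 1,048,576 bytes
2,795.52 / 1,048,576 = 0.0027 MiB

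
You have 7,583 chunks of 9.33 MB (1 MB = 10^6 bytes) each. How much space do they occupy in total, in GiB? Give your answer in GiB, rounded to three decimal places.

65.891 GiB

Total = 7,583 × 9.33 MB = 70749.39 MB
= 70749.39 × 1,000,000 bytes = 70,749,390,000 bytes
1 GiB = 1,073,741,824 bytes
70,749,390,000 / 1,073,741,824 = 65.891 GiB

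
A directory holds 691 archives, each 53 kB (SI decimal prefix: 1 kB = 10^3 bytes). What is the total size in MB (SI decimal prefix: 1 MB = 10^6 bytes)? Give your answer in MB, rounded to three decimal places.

36.623 MB

Total = 691 × 53 kB = 36,623 kB
= 36,623 × 1,000 bytes = 36,623,000 bytes
1 MB = 1,000,000 bytes
36,623,000 / 1,000,000 = 36.623 MB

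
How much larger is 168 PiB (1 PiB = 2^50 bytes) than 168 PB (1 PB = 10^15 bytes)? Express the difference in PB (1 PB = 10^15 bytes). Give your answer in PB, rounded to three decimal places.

21.151 PB

168 PiB = 168 × 1,125,899,906,842,624 = 189,151,184,349,560,832 bytes
168 PB = 168 × 1,000,000,000,000,000 = 168,000,000,000,000,000 bytes
difference = 21,151,184,349,560,832 bytes
21,151,184,349,560,832 / 1,000,000,000,000,000 = 21.151 PB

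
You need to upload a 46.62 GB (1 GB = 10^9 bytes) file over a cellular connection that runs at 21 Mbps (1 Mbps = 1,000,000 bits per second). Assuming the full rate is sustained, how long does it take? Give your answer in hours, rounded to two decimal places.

4.93 hours

46.62 GB = 46,620,000,000 bytes = 372,960,000,000 bits
21 Mbps = 21,000,000 bits/s
time = 372,960,000,000 / 21,000,000 = 17,760.0000 s
17,760.0000 s / 3600 = 4.93 hours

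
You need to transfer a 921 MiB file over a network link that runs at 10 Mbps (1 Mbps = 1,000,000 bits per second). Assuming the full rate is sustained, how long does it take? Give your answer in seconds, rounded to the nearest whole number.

921 MiB = 965,738,496 bytes = 7,725,907,968 bits
10 Mbps = 10,000,000 bits/s
time = 7,725,907,968 / 10,000,000 = 773 s

773 seconds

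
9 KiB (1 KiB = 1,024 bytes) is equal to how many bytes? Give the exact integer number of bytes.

9 × 1,024 = 9,216 bytes

9,216 bytes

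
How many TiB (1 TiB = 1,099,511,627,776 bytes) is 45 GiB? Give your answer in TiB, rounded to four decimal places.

0.0439 TiB

45 GiB = 45 × 2^30 bytes = 48,318,382,080 bytes
1 TiB = 2^40 bytes = 1,099,511,627,776 bytes
48,318,382,080 / 1,099,511,627,776 = 0.0439 TiB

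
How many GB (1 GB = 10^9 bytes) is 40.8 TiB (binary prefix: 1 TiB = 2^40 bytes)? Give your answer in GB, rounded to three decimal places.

40.8 TiB × 1,099,511,627,776 bytes/TiB = 44,860,074,413,260.8 bytes
1 GB = 1,000,000,000 bytes
44,860,074,413,260.8 / 1,000,000,000 = 44,860.074 GB

44,860.074 GB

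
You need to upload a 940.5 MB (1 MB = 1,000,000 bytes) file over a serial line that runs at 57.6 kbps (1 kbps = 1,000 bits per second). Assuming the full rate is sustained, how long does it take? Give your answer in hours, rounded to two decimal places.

36.28 hours

940.5 MB = 940,500,000 bytes = 7,524,000,000 bits
57.6 kbps = 57,600 bits/s
time = 7,524,000,000 / 57,600 = 130,625.0000 s
130,625.0000 s / 3600 = 36.28 hours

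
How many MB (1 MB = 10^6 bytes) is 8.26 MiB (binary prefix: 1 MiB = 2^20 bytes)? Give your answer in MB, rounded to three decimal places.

8.661 MB

8.26 MiB × 1,048,576 bytes/MiB = 8,661,237.76 bytes
1 MB = 1,000,000 bytes
8,661,237.76 / 1,000,000 = 8.661 MB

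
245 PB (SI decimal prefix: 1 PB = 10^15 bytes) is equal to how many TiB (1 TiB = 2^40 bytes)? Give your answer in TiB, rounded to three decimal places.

245 PB × 1,000,000,000,000,000 bytes/PB = 245,000,000,000,000,000 bytes
1 TiB = 2^40 bytes = 1,099,511,627,776 bytes
245,000,000,000,000,000 / 1,099,511,627,776 = 222,826.202 TiB

222,826.202 TiB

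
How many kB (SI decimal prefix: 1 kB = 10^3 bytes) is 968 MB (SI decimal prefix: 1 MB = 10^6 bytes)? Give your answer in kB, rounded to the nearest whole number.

968 MB = 968 × 10^6 bytes = 968,000,000 bytes
1 kB = 1,000 bytes
968,000,000 / 1,000 = 968,000 kB

968,000 kB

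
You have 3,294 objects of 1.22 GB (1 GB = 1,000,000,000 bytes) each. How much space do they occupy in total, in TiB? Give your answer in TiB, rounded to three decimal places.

Total = 3,294 × 1.22 GB = 4018.68 GB
= 4018.68 × 1,000,000,000 bytes = 4,018,680,000,000 bytes
1 TiB = 1,099,511,627,776 bytes
4,018,680,000,000 / 1,099,511,627,776 = 3.655 TiB

3.655 TiB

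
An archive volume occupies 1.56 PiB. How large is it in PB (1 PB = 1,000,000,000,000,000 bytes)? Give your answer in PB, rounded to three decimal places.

1.756 PB

1.56 PiB × 1,125,899,906,842,624 bytes/PiB = 1,756,403,854,674,493.44 bytes
1 PB = 1,000,000,000,000,000 bytes
1,756,403,854,674,493.44 / 1,000,000,000,000,000 = 1.756 PB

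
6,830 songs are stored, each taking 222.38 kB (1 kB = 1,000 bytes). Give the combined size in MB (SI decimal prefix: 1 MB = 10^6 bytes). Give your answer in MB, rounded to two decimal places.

Total = 6,830 × 222.38 kB = 1518855.4 kB
= 1518855.4 × 1,000 bytes = 1,518,855,400 bytes
1 MB = 1,000,000 bytes
1,518,855,400 / 1,000,000 = 1,518.86 MB

1,518.86 MB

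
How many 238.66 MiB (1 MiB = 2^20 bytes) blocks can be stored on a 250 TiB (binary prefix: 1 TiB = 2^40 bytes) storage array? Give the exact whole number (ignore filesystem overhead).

Capacity: 250 TiB = 274,877,906,944,000 bytes
Per item: 238.66 MiB = 250,253,148.16 bytes
⌊274,877,906,944,000 / 250,253,148.16⌋ = 1,098,399

1,098,399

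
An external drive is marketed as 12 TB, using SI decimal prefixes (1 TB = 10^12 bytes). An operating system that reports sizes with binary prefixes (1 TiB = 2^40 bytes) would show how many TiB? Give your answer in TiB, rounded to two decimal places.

12 TB × 1,000,000,000,000 bytes/TB = 12,000,000,000,000 bytes
1 TiB = 1,099,511,627,776 bytes
12,000,000,000,000 / 1,099,511,627,776 = 10.91 TiB

10.91 TiB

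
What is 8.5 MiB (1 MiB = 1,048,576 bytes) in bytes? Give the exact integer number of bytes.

8.5 × 1,048,576 = 8,912,896 bytes  (1 MiB = 2^20 bytes)

8,912,896 bytes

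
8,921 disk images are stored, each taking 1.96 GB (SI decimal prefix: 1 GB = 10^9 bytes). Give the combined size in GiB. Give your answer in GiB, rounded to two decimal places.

Total = 8,921 × 1.96 GB = 17485.16 GB
= 17485.16 × 1,000,000,000 bytes = 17,485,160,000,000 bytes
1 GiB = 1,073,741,824 bytes
17,485,160,000,000 / 1,073,741,824 = 16,284.32 GiB

16,284.32 GiB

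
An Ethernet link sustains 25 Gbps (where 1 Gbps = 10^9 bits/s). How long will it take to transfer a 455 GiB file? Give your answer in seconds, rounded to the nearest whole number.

156 seconds

455 GiB = 488,552,529,920 bytes = 3,908,420,239,360 bits
25 Gbps = 25,000,000,000 bits/s
time = 3,908,420,239,360 / 25,000,000,000 = 156 s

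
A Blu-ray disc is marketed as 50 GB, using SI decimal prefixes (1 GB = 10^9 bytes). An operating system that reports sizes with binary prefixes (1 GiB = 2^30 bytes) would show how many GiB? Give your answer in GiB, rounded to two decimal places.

50 GB × 1,000,000,000 bytes/GB = 50,000,000,000 bytes
1 GiB = 1,073,741,824 bytes
50,000,000,000 / 1,073,741,824 = 46.57 GiB

46.57 GiB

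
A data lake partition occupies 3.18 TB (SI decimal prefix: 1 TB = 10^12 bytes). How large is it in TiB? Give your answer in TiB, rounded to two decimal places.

3.18 TB × 1,000,000,000,000 bytes/TB = 3,180,000,000,000 bytes
1 TiB = 2^40 bytes = 1,099,511,627,776 bytes
3,180,000,000,000 / 1,099,511,627,776 = 2.89 TiB

2.89 TiB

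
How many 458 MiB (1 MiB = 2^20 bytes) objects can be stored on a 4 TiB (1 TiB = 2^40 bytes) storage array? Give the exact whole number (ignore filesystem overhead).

9,157

Capacity: 4 TiB = 4,398,046,511,104 bytes
Per item: 458 MiB = 480,247,808 bytes
⌊4,398,046,511,104 / 480,247,808⌋ = 9,157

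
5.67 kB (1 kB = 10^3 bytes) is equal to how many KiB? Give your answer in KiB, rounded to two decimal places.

5.54 KiB

5.67 kB = 5.67 × 10^3 bytes = 5,670 bytes
1 KiB = 2^10 bytes = 1,024 bytes
5,670 / 1,024 = 5.54 KiB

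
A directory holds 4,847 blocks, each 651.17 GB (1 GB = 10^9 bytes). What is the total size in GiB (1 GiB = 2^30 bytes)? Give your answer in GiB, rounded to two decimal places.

2,939,459.86 GiB

Total = 4,847 × 651.17 GB = 3156220.99 GB
= 3156220.99 × 1,000,000,000 bytes = 3,156,220,990,000,000 bytes
1 GiB = 1,073,741,824 bytes
3,156,220,990,000,000 / 1,073,741,824 = 2,939,459.86 GiB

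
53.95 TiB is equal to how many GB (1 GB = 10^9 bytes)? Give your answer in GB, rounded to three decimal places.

53.95 TiB × 1,099,511,627,776 bytes/TiB = 59,318,652,318,515.2 bytes
1 GB = 10^9 bytes = 1,000,000,000 bytes
59,318,652,318,515.2 / 1,000,000,000 = 59,318.652 GB

59,318.652 GB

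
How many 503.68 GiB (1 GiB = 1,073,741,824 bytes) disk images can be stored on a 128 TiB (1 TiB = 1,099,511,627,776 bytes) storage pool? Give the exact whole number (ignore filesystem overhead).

260

Capacity: 128 TiB = 140,737,488,355,328 bytes
Per item: 503.68 GiB = 540,822,281,912.32 bytes
⌊140,737,488,355,328 / 540,822,281,912.32⌋ = 260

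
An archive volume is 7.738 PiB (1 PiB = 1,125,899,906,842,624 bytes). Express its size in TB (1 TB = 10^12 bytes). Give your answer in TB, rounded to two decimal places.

8,712.21 TB

7.738 PiB = 7.738 × 2^50 bytes = 8,712,213,479,148,224.512 bytes
1 TB = 10^12 bytes = 1,000,000,000,000 bytes
8,712,213,479,148,224.512 / 1,000,000,000,000 = 8,712.21 TB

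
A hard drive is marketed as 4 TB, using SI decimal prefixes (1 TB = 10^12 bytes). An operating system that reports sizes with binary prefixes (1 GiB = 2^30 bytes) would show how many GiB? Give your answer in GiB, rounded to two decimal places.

3,725.29 GiB

4 TB × 1,000,000,000,000 bytes/TB = 4,000,000,000,000 bytes
1 GiB = 1,073,741,824 bytes
4,000,000,000,000 / 1,073,741,824 = 3,725.29 GiB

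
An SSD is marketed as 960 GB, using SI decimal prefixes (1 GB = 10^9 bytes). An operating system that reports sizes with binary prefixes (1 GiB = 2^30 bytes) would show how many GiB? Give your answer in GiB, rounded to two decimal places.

894.07 GiB

960 GB × 1,000,000,000 bytes/GB = 960,000,000,000 bytes
1 GiB = 2^30 bytes = 1,073,741,824 bytes
960,000,000,000 / 1,073,741,824 = 894.07 GiB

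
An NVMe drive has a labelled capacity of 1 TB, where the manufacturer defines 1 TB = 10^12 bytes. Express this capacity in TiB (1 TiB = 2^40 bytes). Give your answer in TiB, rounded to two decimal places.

1 TB × 1,000,000,000,000 bytes/TB = 1,000,000,000,000 bytes
1 TiB = 2^40 bytes = 1,099,511,627,776 bytes
1,000,000,000,000 / 1,099,511,627,776 = 0.91 TiB

0.91 TiB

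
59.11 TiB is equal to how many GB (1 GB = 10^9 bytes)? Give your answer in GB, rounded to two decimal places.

59.11 TiB = 59.11 × 2^40 bytes = 64,992,132,317,839.36 bytes
1 GB = 1,000,000,000 bytes
64,992,132,317,839.36 / 1,000,000,000 = 64,992.13 GB

64,992.13 GB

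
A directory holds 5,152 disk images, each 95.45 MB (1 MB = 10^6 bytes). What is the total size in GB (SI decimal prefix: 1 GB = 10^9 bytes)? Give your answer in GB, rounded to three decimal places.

491.758 GB

Total = 5,152 × 95.45 MB = 491758.4 MB
= 491758.4 × 1,000,000 bytes = 491,758,400,000 bytes
1 GB = 1,000,000,000 bytes
491,758,400,000 / 1,000,000,000 = 491.758 GB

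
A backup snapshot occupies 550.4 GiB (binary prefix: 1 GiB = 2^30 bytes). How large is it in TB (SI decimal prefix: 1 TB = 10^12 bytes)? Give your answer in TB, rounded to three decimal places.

550.4 GiB × 1,073,741,824 bytes/GiB = 590,987,499,929.6 bytes
1 TB = 1,000,000,000,000 bytes
590,987,499,929.6 / 1,000,000,000,000 = 0.591 TB

0.591 TB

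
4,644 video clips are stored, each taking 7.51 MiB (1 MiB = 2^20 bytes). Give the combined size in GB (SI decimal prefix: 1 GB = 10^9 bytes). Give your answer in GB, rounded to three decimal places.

36.571 GB

Total = 4,644 × 7.51 MiB = 34876.44 MiB
= 34876.44 × 1,048,576 bytes = 36,570,597,949.44 bytes
1 GB = 1,000,000,000 bytes
36,570,597,949.44 / 1,000,000,000 = 36.571 GB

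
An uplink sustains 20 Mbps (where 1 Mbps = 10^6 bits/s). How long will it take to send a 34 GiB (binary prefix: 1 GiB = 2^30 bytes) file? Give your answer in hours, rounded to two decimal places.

4.06 hours

34 GiB = 36,507,222,016 bytes = 292,057,776,128 bits
20 Mbps = 20,000,000 bits/s
time = 292,057,776,128 / 20,000,000 = 14,602.8888 s
14,602.8888 s / 3600 = 4.06 hours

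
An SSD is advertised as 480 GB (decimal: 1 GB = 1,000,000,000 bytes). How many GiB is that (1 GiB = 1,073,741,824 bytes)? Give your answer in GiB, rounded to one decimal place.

447.0 GiB

480 GB × 1,000,000,000 bytes/GB = 480,000,000,000 bytes
1 GiB = 2^30 bytes = 1,073,741,824 bytes
480,000,000,000 / 1,073,741,824 = 447.0 GiB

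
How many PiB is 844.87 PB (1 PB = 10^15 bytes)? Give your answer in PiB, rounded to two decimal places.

844.87 PB = 844.87 × 10^15 bytes = 844,870,000,000,000,000 bytes
1 PiB = 2^50 bytes = 1,125,899,906,842,624 bytes
844,870,000,000,000,000 / 1,125,899,906,842,624 = 750.40 PiB

750.40 PiB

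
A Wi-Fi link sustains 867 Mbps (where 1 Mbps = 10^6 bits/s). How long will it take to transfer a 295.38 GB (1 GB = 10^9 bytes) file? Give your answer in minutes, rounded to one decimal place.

295.38 GB = 295,380,000,000 bytes = 2,363,040,000,000 bits
867 Mbps = 867,000,000 bits/s
time = 2,363,040,000,000 / 867,000,000 = 2,725.54 s
2,725.54 s / 60 = 45.4 minutes

45.4 minutes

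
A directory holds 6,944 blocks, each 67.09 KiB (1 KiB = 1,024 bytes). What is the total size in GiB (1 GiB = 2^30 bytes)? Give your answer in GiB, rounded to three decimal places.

Total = 6,944 × 67.09 KiB = 465872.96 KiB
= 465872.96 × 1,024 bytes = 477,053,911.04 bytes
1 GiB = 1,073,741,824 bytes
477,053,911.04 / 1,073,741,824 = 0.444 GiB

0.444 GiB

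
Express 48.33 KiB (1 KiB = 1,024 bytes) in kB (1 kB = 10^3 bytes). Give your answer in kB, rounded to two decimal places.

48.33 KiB = 48.33 × 2^10 bytes = 49,489.92 bytes
1 kB = 10^3 bytes = 1,000 bytes
49,489.92 / 1,000 = 49.49 kB

49.49 kB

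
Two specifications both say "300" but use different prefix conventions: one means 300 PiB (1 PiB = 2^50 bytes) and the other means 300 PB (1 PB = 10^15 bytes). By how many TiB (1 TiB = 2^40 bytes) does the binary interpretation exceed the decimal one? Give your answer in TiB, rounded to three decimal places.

300 PiB = 300 × 1,125,899,906,842,624 = 337,769,972,052,787,200 bytes
300 PB = 300 × 1,000,000,000,000,000 = 300,000,000,000,000,000 bytes
difference = 37,769,972,052,787,200 bytes
37,769,972,052,787,200 / 1,099,511,627,776 = 34,351.589 TiB

34,351.589 TiB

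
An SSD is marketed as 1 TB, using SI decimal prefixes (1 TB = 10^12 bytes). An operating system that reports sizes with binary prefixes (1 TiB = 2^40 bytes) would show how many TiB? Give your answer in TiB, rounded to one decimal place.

0.9 TiB

1 TB = 1 × 10^12 bytes = 1,000,000,000,000 bytes
1 TiB = 1,099,511,627,776 bytes
1,000,000,000,000 / 1,099,511,627,776 = 0.9 TiB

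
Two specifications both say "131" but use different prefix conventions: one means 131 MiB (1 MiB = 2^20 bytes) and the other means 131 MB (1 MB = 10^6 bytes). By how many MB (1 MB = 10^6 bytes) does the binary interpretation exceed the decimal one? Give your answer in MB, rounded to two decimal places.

6.36 MB

131 MiB = 131 × 1,048,576 = 137,363,456 bytes
131 MB = 131 × 1,000,000 = 131,000,000 bytes
difference = 6,363,456 bytes
6,363,456 / 1,000,000 = 6.36 MB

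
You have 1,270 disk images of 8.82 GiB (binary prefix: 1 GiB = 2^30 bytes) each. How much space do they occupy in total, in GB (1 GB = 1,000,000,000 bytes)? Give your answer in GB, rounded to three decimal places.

12,027.412 GB

Total = 1,270 × 8.82 GiB = 11201.4 GiB
= 11201.4 × 1,073,741,824 bytes = 12,027,411,667,353.6 bytes
1 GB = 1,000,000,000 bytes
12,027,411,667,353.6 / 1,000,000,000 = 12,027.412 GB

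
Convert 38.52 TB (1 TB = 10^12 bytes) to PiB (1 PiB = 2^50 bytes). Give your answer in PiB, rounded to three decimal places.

38.52 TB = 38.52 × 10^12 bytes = 38,520,000,000,000 bytes
1 PiB = 1,125,899,906,842,624 bytes
38,520,000,000,000 / 1,125,899,906,842,624 = 0.034 PiB

0.034 PiB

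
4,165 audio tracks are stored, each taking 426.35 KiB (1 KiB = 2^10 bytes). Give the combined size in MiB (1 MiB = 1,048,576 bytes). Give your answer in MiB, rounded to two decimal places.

1,734.13 MiB

Total = 4,165 × 426.35 KiB = 1775747.75 KiB
= 1775747.75 × 1,024 bytes = 1,818,365,696 bytes
1 MiB = 1,048,576 bytes
1,818,365,696 / 1,048,576 = 1,734.13 MiB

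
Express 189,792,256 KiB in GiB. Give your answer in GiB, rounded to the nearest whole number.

181 GiB

189,792,256 KiB × 1,024 bytes/KiB = 194,347,270,144 bytes
1 GiB = 2^30 bytes = 1,073,741,824 bytes
194,347,270,144 / 1,073,741,824 = 181 GiB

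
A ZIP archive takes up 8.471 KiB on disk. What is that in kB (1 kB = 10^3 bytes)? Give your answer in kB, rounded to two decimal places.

8.471 KiB × 1,024 bytes/KiB = 8,674.304 bytes
1 kB = 1,000 bytes
8,674.304 / 1,000 = 8.67 kB

8.67 kB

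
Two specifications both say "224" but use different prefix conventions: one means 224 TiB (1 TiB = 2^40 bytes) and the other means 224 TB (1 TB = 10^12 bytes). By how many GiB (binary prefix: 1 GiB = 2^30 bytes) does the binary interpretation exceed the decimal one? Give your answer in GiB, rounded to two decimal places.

20,759.74 GiB

224 TiB = 224 × 1,099,511,627,776 = 246,290,604,621,824 bytes
224 TB = 224 × 1,000,000,000,000 = 224,000,000,000,000 bytes
difference = 22,290,604,621,824 bytes
22,290,604,621,824 / 1,073,741,824 = 20,759.74 GiB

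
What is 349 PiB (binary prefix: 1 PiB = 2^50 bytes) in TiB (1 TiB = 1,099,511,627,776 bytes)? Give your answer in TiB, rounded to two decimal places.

357,376.00 TiB

349 PiB × 1,125,899,906,842,624 bytes/PiB = 392,939,067,488,075,776 bytes
1 TiB = 1,099,511,627,776 bytes
392,939,067,488,075,776 / 1,099,511,627,776 = 357,376.00 TiB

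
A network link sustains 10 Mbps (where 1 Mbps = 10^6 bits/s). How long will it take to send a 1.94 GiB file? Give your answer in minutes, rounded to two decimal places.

27.77 minutes

1.94 GiB = 2,083,059,138.56 bytes = 16,664,473,108.48 bits
10 Mbps = 10,000,000 bits/s
time = 16,664,473,108.48 / 10,000,000 = 1,666.447 s
1,666.447 s / 60 = 27.77 minutes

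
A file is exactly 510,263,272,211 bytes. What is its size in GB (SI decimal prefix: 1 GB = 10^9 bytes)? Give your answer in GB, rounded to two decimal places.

510.26 GB

510,263,272,211 bytes given.
1 GB = 1,000,000,000 bytes
510,263,272,211 / 1,000,000,000 = 510.26 GB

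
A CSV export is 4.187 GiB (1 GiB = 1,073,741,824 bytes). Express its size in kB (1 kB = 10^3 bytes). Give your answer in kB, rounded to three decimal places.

4,495,757.017 kB

4.187 GiB = 4.187 × 2^30 bytes = 4,495,757,017.088 bytes
1 kB = 1,000 bytes
4,495,757,017.088 / 1,000 = 4,495,757.017 kB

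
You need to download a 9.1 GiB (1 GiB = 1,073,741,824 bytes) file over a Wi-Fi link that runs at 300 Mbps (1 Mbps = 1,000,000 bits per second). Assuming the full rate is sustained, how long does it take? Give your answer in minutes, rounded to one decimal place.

4.3 minutes

9.1 GiB = 9,771,050,598.4 bytes = 78,168,404,787.2 bits
300 Mbps = 300,000,000 bits/s
time = 78,168,404,787.2 / 300,000,000 = 260.56 s
260.56 s / 60 = 4.3 minutes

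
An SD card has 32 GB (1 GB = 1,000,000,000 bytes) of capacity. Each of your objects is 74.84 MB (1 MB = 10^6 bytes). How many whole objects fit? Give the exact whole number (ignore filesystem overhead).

Capacity: 32 GB = 32,000,000,000 bytes
Per item: 74.84 MB = 74,840,000 bytes
⌊32,000,000,000 / 74,840,000⌋ = 427

427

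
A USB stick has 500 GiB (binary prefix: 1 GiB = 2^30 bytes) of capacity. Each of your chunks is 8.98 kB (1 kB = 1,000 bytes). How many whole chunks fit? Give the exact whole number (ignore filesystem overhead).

Capacity: 500 GiB = 536,870,912,000 bytes
Per item: 8.98 kB = 8,980 bytes
⌊536,870,912,000 / 8,980⌋ = 59,785,179

59,785,179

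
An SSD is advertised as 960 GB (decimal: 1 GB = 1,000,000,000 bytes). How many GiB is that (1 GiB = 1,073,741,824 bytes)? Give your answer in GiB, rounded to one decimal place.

960 GB = 960 × 10^9 bytes = 960,000,000,000 bytes
1 GiB = 2^30 bytes = 1,073,741,824 bytes
960,000,000,000 / 1,073,741,824 = 894.1 GiB

894.1 GiB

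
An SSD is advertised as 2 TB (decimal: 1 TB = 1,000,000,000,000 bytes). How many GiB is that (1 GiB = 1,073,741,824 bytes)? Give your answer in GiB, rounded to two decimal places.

1,862.65 GiB

2 TB × 1,000,000,000,000 bytes/TB = 2,000,000,000,000 bytes
1 GiB = 2^30 bytes = 1,073,741,824 bytes
2,000,000,000,000 / 1,073,741,824 = 1,862.65 GiB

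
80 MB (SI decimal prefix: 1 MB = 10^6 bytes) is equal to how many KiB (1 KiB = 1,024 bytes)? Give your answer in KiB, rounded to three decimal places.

78,125.000 KiB

80 MB = 80 × 10^6 bytes = 80,000,000 bytes
1 KiB = 1,024 bytes
80,000,000 / 1,024 = 78,125.000 KiB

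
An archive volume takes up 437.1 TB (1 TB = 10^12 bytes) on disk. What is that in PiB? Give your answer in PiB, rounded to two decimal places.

0.39 PiB

437.1 TB × 1,000,000,000,000 bytes/TB = 437,100,000,000,000 bytes
1 PiB = 2^50 bytes = 1,125,899,906,842,624 bytes
437,100,000,000,000 / 1,125,899,906,842,624 = 0.39 PiB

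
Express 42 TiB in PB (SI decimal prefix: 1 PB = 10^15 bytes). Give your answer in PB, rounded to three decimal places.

42 TiB × 1,099,511,627,776 bytes/TiB = 46,179,488,366,592 bytes
1 PB = 1,000,000,000,000,000 bytes
46,179,488,366,592 / 1,000,000,000,000,000 = 0.046 PB

0.046 PB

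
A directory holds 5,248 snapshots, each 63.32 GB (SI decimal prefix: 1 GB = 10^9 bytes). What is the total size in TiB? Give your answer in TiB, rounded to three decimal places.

Total = 5,248 × 63.32 GB = 332303.36 GB
= 332303.36 × 1,000,000,000 bytes = 332,303,360,000,000 bytes
1 TiB = 1,099,511,627,776 bytes
332,303,360,000,000 / 1,099,511,627,776 = 302.228 TiB

302.228 TiB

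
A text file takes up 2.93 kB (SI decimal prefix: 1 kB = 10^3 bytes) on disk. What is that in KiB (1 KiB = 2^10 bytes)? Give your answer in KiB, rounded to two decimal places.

2.86 KiB

2.93 kB = 2.93 × 10^3 bytes = 2,930 bytes
1 KiB = 2^10 bytes = 1,024 bytes
2,930 / 1,024 = 2.86 KiB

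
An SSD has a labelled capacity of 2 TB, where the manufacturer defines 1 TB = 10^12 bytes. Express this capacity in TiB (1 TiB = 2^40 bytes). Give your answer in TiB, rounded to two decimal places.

1.82 TiB

2 TB × 1,000,000,000,000 bytes/TB = 2,000,000,000,000 bytes
1 TiB = 1,099,511,627,776 bytes
2,000,000,000,000 / 1,099,511,627,776 = 1.82 TiB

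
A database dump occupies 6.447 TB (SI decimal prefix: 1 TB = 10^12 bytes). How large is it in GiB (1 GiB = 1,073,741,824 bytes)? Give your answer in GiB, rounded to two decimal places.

6,004.24 GiB

6.447 TB = 6.447 × 10^12 bytes = 6,447,000,000,000 bytes
1 GiB = 1,073,741,824 bytes
6,447,000,000,000 / 1,073,741,824 = 6,004.24 GiB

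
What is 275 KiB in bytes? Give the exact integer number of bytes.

275 × 1,024 = 281,600 bytes

281,600 bytes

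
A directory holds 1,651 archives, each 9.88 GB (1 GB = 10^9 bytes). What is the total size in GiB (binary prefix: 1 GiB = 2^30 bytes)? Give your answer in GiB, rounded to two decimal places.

Total = 1,651 × 9.88 GB = 16311.88 GB
= 16311.88 × 1,000,000,000 bytes = 16,311,880,000,000 bytes
1 GiB = 1,073,741,824 bytes
16,311,880,000,000 / 1,073,741,824 = 15,191.62 GiB

15,191.62 GiB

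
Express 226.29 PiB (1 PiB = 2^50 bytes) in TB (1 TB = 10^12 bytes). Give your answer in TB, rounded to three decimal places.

226.29 PiB = 226.29 × 2^50 bytes = 254,779,889,919,417,384.96 bytes
1 TB = 10^12 bytes = 1,000,000,000,000 bytes
254,779,889,919,417,384.96 / 1,000,000,000,000 = 254,779.890 TB

254,779.890 TB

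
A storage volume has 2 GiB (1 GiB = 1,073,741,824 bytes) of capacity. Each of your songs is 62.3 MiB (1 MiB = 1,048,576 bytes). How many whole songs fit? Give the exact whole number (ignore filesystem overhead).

32

Capacity: 2 GiB = 2,147,483,648 bytes
Per item: 62.3 MiB = 65,326,284.8 bytes
⌊2,147,483,648 / 65,326,284.8⌋ = 32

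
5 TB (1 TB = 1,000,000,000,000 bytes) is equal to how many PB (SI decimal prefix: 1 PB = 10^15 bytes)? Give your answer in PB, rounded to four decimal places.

5 TB × 1,000,000,000,000 bytes/TB = 5,000,000,000,000 bytes
1 PB = 1,000,000,000,000,000 bytes
5,000,000,000,000 / 1,000,000,000,000,000 = 0.0050 PB

0.0050 PB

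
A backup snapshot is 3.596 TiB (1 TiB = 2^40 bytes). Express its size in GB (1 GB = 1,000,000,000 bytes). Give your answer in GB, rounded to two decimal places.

3,953.84 GB

3.596 TiB × 1,099,511,627,776 bytes/TiB = 3,953,843,813,482.496 bytes
1 GB = 10^9 bytes = 1,000,000,000 bytes
3,953,843,813,482.496 / 1,000,000,000 = 3,953.84 GB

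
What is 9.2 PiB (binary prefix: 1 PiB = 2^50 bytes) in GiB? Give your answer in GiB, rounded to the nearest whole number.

9,646,899 GiB

9.2 PiB × 1,125,899,906,842,624 bytes/PiB = 10,358,279,142,952,140.8 bytes
1 GiB = 2^30 bytes = 1,073,741,824 bytes
10,358,279,142,952,140.8 / 1,073,741,824 = 9,646,899 GiB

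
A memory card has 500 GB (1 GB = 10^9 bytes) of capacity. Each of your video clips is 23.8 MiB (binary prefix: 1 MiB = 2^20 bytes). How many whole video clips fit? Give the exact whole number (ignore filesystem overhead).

Capacity: 500 GB = 500,000,000,000 bytes
Per item: 23.8 MiB = 24,956,108.8 bytes
⌊500,000,000,000 / 24,956,108.8⌋ = 20,035

20,035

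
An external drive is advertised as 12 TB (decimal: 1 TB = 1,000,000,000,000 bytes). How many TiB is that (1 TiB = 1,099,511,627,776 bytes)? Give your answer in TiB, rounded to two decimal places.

12 TB = 12 × 10^12 bytes = 12,000,000,000,000 bytes
1 TiB = 1,099,511,627,776 bytes
12,000,000,000,000 / 1,099,511,627,776 = 10.91 TiB

10.91 TiB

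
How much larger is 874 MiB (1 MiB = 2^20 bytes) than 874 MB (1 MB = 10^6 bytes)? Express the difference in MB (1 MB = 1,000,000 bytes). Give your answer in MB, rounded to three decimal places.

42.455 MB

874 MiB = 874 × 1,048,576 = 916,455,424 bytes
874 MB = 874 × 1,000,000 = 874,000,000 bytes
difference = 42,455,424 bytes
42,455,424 / 1,000,000 = 42.455 MB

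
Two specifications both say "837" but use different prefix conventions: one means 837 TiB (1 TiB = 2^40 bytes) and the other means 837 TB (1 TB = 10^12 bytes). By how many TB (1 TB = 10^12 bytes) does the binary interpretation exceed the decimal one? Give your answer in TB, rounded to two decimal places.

837 TiB = 837 × 1,099,511,627,776 = 920,291,232,448,512 bytes
837 TB = 837 × 1,000,000,000,000 = 837,000,000,000,000 bytes
difference = 83,291,232,448,512 bytes
83,291,232,448,512 / 1,000,000,000,000 = 83.29 TB

83.29 TB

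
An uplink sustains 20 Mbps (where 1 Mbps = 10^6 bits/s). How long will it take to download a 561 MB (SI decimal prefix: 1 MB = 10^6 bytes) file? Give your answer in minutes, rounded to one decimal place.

561 MB = 561,000,000 bytes = 4,488,000,000 bits
20 Mbps = 20,000,000 bits/s
time = 4,488,000,000 / 20,000,000 = 224.40 s
224.40 s / 60 = 3.7 minutes

3.7 minutes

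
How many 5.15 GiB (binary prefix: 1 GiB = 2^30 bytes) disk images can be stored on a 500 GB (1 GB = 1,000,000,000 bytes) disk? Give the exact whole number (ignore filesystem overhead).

90

Capacity: 500 GB = 500,000,000,000 bytes
Per item: 5.15 GiB = 5,529,770,393.6 bytes
⌊500,000,000,000 / 5,529,770,393.6⌋ = 90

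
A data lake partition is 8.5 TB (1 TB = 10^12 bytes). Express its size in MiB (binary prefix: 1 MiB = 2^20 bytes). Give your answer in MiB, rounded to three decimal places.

8.5 TB × 1,000,000,000,000 bytes/TB = 8,500,000,000,000 bytes
1 MiB = 1,048,576 bytes
8,500,000,000,000 / 1,048,576 = 8,106,231.689 MiB

8,106,231.689 MiB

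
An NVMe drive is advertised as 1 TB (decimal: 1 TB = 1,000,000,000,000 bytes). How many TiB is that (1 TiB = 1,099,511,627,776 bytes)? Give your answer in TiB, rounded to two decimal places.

1 TB × 1,000,000,000,000 bytes/TB = 1,000,000,000,000 bytes
1 TiB = 2^40 bytes = 1,099,511,627,776 bytes
1,000,000,000,000 / 1,099,511,627,776 = 0.91 TiB

0.91 TiB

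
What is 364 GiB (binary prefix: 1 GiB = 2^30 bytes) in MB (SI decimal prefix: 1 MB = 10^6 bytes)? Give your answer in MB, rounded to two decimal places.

364 GiB × 1,073,741,824 bytes/GiB = 390,842,023,936 bytes
1 MB = 1,000,000 bytes
390,842,023,936 / 1,000,000 = 390,842.02 MB

390,842.02 MB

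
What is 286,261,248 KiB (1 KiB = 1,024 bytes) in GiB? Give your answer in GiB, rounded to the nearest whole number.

273 GiB

286,261,248 KiB = 286,261,248 × 2^10 bytes = 293,131,517,952 bytes
1 GiB = 2^30 bytes = 1,073,741,824 bytes
293,131,517,952 / 1,073,741,824 = 273 GiB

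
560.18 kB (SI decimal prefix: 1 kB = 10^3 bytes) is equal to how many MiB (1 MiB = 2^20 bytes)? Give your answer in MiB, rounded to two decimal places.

0.53 MiB

560.18 kB = 560.18 × 10^3 bytes = 560,180 bytes
1 MiB = 2^20 bytes = 1,048,576 bytes
560,180 / 1,048,576 = 0.53 MiB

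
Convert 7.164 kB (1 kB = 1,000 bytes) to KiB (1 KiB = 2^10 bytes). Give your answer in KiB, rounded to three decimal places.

7.164 kB × 1,000 bytes/kB = 7,164 bytes
1 KiB = 1,024 bytes
7,164 / 1,024 = 6.996 KiB

6.996 KiB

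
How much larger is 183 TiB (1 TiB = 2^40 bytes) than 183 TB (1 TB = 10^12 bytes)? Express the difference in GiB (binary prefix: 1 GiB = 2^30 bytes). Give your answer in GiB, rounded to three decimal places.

183 TiB = 183 × 1,099,511,627,776 = 201,210,627,883,008 bytes
183 TB = 183 × 1,000,000,000,000 = 183,000,000,000,000 bytes
difference = 18,210,627,883,008 bytes
18,210,627,883,008 / 1,073,741,824 = 16,959.969 GiB

16,959.969 GiB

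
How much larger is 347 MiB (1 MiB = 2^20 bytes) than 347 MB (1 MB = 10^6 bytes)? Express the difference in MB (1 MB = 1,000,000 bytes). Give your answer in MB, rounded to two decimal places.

16.86 MB

347 MiB = 347 × 1,048,576 = 363,855,872 bytes
347 MB = 347 × 1,000,000 = 347,000,000 bytes
difference = 16,855,872 bytes
16,855,872 / 1,000,000 = 16.86 MB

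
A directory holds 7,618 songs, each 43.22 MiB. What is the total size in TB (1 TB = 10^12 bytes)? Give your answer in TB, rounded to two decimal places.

0.35 TB

Total = 7,618 × 43.22 MiB = 329249.96 MiB
= 329249.96 × 1,048,576 bytes = 345,243,606,056.96 bytes
1 TB = 1,000,000,000,000 bytes
345,243,606,056.96 / 1,000,000,000,000 = 0.35 TB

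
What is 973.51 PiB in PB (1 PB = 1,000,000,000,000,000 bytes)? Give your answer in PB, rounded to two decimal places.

1,096.07 PB

973.51 PiB = 973.51 × 2^50 bytes = 1,096,074,818,310,362,890.24 bytes
1 PB = 10^15 bytes = 1,000,000,000,000,000 bytes
1,096,074,818,310,362,890.24 / 1,000,000,000,000,000 = 1,096.07 PB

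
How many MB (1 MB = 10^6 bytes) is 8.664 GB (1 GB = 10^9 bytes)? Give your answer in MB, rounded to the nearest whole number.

8,664 MB

8.664 GB = 8.664 × 10^9 bytes = 8,664,000,000 bytes
1 MB = 1,000,000 bytes
8,664,000,000 / 1,000,000 = 8,664 MB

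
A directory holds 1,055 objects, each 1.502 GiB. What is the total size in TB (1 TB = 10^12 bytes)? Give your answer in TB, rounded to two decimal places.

Total = 1,055 × 1.502 GiB = 1584.61 GiB
= 1584.61 × 1,073,741,824 bytes = 1,701,462,031,728.64 bytes
1 TB = 1,000,000,000,000 bytes
1,701,462,031,728.64 / 1,000,000,000,000 = 1.70 TB

1.70 TB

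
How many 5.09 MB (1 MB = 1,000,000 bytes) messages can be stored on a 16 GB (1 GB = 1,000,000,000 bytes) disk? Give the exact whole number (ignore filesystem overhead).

Capacity: 16 GB = 16,000,000,000 bytes
Per item: 5.09 MB = 5,090,000 bytes
⌊16,000,000,000 / 5,090,000⌋ = 3,143

3,143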